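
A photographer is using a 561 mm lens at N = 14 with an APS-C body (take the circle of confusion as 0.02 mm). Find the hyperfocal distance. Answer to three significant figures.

1120 m

Hyperfocal distance H = f²/(N·c) + f = 561²/(14 × 0.02) + 561 = 314721/0.28 + 561 ≈ 1124564.6 mm ≈ 1120 m.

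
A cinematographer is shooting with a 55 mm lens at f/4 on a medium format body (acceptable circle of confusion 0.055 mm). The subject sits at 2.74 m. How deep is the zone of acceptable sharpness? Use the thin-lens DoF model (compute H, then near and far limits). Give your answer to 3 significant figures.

1.11 m

Hyperfocal distance H = f²/(N·c) + f = 55²/(4 × 0.055) + 55 = 3025/0.22 + 55 ≈ 13805.0 mm ≈ 13.80 m.
Near limit Dn = s·(H − f)/(H + s − 2f) = 2740 × (13805.0 − 55) / (13805.0 + 2740 − 2 × 55) = 2740 × 13750.0 / 16435.0 ≈ 2292.4 mm.
Far limit Df = s·(H − f)/(H − s) = 2740 × (13805.0 − 55) / (13805.0 − 2740) = 2740 × 13750.0 / 11065.0 ≈ 3404.9 mm.
Depth of field = Df − Dn = 3404.9 − 2292.4 ≈ 1112.5 mm ≈ 1.11 m.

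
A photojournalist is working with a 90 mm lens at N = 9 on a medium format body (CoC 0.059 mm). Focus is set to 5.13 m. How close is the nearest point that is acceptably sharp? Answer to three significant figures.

Hyperfocal distance H = f²/(N·c) + f = 90²/(9 × 0.059) + 90 = 8100/0.531 + 90 ≈ 15344.2 mm ≈ 15.34 m.
Near limit Dn = s·(H − f)/(H + s − 2f) = 5130 × (15344.2 − 90) / (15344.2 + 5130 − 2 × 90) = 5130 × 15254.2 / 20294.2 ≈ 3856.0 mm ≈ 3.86 m.

3.86 m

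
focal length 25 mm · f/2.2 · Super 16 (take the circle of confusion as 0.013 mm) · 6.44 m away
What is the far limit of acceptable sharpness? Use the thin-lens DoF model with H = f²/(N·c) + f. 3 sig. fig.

9.12 m

Hyperfocal distance H = f²/(N·c) + f = 25²/(2.2 × 0.013) + 25 = 625/0.0286 + 25 ≈ 21878.1 mm ≈ 21.88 m.
Far limit Df = s·(H − f)/(H − s) = 6440 × (21878.1 − 25) / (21878.1 − 6440) = 6440 × 21853.1 / 15438.1 ≈ 9116.0 mm ≈ 9.12 m.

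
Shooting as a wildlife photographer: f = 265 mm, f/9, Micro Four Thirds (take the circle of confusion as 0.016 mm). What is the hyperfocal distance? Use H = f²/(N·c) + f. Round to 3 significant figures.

488 m

Hyperfocal distance H = f²/(N·c) + f = 265²/(9 × 0.016) + 265 = 70225/0.144 + 265 ≈ 487938.6 mm ≈ 488 m.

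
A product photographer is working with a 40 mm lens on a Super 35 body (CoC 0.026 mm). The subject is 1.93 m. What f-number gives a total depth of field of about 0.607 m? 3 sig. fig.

f/5

Write h = H − f = f²/(N·c). The thin-lens limits are Dn = s·h/(h + (s−f)) and Df = s·h/(h − (s−f)), so DoF = Df − Dn = 2·s·(s−f)·h / (h² − (s−f)²).
That is a quadratic in h: DoF·h² − 2·s·(s−f)·h − DoF·(s−f)² = 0 ⇒ h = (s−f)·(s + √(s² + DoF²)) / DoF = 1890 × (1930 + √(1930² + 607²)) / 607 = 1890 × (1930 + 2023.20) / 607 ≈ 12309 mm.
Then N = f²/(c·h) = 40² / (0.026 × 12309) = 1600 / 320.03 ≈ 5.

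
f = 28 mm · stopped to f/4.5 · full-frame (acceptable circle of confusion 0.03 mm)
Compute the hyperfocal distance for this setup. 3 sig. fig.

Hyperfocal distance H = f²/(N·c) + f = 28²/(4.5 × 0.03) + 28 = 784/0.135 + 28 ≈ 5835.4 mm ≈ 5.84 m.

5.84 m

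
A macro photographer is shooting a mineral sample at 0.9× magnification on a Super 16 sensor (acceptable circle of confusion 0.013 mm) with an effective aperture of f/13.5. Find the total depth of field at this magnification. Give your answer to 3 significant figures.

At magnification m, DoF ≈ 2·N_eff·c/m² = 2 × 13.5 × 0.013 / 0.9² = 0.351 / 0.81 ≈ 0.433 mm.

0.433 mm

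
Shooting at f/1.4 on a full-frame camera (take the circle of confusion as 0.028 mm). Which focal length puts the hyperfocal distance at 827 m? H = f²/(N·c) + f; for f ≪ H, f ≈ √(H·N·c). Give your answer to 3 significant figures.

From H = f²/(N·c) + f, with f ≪ H: f ≈ √(H·N·c) = √(827000 × 1.4 × 0.028) = √32418 ≈ 180.1 mm.
The +f correction barely moves this — solving exactly, f² + N·c·f − N·c·H = 0 ⇒ f = (−N·c + √((N·c)² + 4·N·c·H))/2 = (−0.0392 + √129674)/2 ≈ 180.03 mm, so f ≈ 180 mm.

180 mm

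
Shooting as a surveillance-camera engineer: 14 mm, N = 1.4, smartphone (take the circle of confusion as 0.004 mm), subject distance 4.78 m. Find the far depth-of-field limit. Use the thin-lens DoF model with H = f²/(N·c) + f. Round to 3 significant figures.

5.53 m

Hyperfocal distance H = f²/(N·c) + f = 14²/(1.4 × 0.004) + 14 = 196/0.0056 + 14 ≈ 35014.0 mm ≈ 35.01 m.
Far limit Df = s·(H − f)/(H − s) = 4780 × (35014.0 − 14) / (35014.0 − 4780) = 4780 × 35000.0 / 30234.0 ≈ 5533.5 mm ≈ 5.53 m.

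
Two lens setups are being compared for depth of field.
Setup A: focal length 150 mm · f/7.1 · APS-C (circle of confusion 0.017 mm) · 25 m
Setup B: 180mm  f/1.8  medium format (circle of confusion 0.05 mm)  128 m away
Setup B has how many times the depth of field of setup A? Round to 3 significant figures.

15.3

Setup A: H = 150²/(7.1×0.017) + 150 ≈ 186562.6 mm; DoF = Df − Dn = 28845.3 − 22059.3 ≈ 6786.0 mm.
Setup B: H = 180²/(1.8×0.05) + 180 ≈ 360180.0 mm; DoF = Df − Dn = 198467 − 94461 ≈ 104006 mm.
Ratio = 104006 / 6786.0 ≈ 15.3.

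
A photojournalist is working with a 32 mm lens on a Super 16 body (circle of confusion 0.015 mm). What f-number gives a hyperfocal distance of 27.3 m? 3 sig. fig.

Rearrange H = f²/(N·c) + f for N: N = f² / ((H − f)·c).
N = 32² / ((27300 − 32) × 0.015) = 1024 / 409.0 ≈ 2.50.

f/2.50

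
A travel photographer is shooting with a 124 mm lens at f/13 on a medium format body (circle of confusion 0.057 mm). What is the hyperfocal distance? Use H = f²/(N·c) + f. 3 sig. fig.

20.9 m

Hyperfocal distance H = f²/(N·c) + f = 124²/(13 × 0.057) + 124 = 15376/0.741 + 124 ≈ 20874.3 mm ≈ 20.9 m.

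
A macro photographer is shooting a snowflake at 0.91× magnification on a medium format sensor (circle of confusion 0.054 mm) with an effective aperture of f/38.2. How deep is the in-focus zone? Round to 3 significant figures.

At magnification m, DoF ≈ 2·N_eff·c/m² = 2 × 38.2 × 0.054 / 0.91² = 4.126 / 0.8281 ≈ 4.98 mm.

4.98 mm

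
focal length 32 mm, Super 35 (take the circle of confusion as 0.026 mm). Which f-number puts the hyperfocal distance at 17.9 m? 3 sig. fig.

Rearrange H = f²/(N·c) + f for N: N = f² / ((H − f)·c).
N = 32² / ((17900 − 32) × 0.026) = 1024 / 464.6 ≈ 2.20.

f/2.20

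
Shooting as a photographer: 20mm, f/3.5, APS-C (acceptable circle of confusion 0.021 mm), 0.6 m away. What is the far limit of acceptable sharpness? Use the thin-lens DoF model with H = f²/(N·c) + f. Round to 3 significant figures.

Hyperfocal distance H = f²/(N·c) + f = 20²/(3.5 × 0.021) + 20 = 400/0.0735 + 20 ≈ 5462.2 mm ≈ 5.462 m.
Far limit Df = s·(H − f)/(H − s) = 600 × (5462.2 − 20) / (5462.2 − 600) = 600 × 5442.2 / 4862.2 ≈ 671.57 mm ≈ 0.672 m.

0.672 m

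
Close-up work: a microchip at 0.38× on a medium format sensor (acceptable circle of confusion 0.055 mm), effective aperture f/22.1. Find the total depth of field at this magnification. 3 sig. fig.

At magnification m, DoF ≈ 2·N_eff·c/m² = 2 × 22.1 × 0.055 / 0.38² = 2.431 / 0.1444 ≈ 16.8 mm.

16.8 mm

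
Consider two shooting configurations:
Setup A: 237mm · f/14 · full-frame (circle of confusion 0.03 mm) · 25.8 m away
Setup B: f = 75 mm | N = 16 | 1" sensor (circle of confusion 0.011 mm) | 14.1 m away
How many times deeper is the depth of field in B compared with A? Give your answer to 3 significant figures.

1.50

Setup A: H = 237²/(14×0.03) + 237 ≈ 133972.7 mm; DoF = Df − Dn = 31897 − 21660 ≈ 10237 mm.
Setup B: H = 75²/(16×0.011) + 75 ≈ 32035.2 mm; DoF = Df − Dn = 25126 − 9800 ≈ 15326 mm.
Ratio = 15326 / 10237 ≈ 1.50.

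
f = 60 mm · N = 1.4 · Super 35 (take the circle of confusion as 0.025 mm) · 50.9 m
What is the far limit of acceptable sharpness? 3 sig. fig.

101 m

Hyperfocal distance H = f²/(N·c) + f = 60²/(1.4 × 0.025) + 60 = 3600/0.035 + 60 ≈ 102917.1 mm ≈ 102.9 m.
Far limit Df = s·(H − f)/(H − s) = 50900 × (102917.1 − 60) / (102917.1 − 50900) = 50900 × 102857.1 / 52017.1 ≈ 100648 mm ≈ 101 m.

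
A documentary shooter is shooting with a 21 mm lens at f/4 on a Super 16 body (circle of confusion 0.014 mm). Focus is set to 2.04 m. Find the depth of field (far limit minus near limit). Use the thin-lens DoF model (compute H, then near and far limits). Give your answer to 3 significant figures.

Hyperfocal distance H = f²/(N·c) + f = 21²/(4 × 0.014) + 21 = 441/0.056 + 21 ≈ 7896.0 mm ≈ 7.896 m.
Near limit Dn = s·(H − f)/(H + s − 2f) = 2040 × (7896.0 − 21) / (7896.0 + 2040 − 2 × 21) = 2040 × 7875.0 / 9894.0 ≈ 1623.7 mm.
Far limit Df = s·(H − f)/(H − s) = 2040 × (7896.0 − 21) / (7896.0 − 2040) = 2040 × 7875.0 / 5856.0 ≈ 2743.3 mm.
Depth of field = Df − Dn = 2743.3 − 1623.7 ≈ 1119.6 mm ≈ 1.12 m.

1.12 m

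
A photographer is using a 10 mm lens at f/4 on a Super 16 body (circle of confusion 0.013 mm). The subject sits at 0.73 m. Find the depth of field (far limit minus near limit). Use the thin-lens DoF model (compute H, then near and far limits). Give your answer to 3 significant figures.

0.636 m

Hyperfocal distance H = f²/(N·c) + f = 10²/(4 × 0.013) + 10 = 100/0.052 + 10 ≈ 1933.1 mm ≈ 1.933 m.
Near limit Dn = s·(H − f)/(H + s − 2f) = 730 × (1933.1 − 10) / (1933.1 + 730 − 2 × 10) = 730 × 1923.1 / 2643.1 ≈ 531.14 mm.
Far limit Df = s·(H − f)/(H − s) = 730 × (1933.1 − 10) / (1933.1 − 730) = 730 × 1923.1 / 1203.1 ≈ 1166.88 mm.
Depth of field = Df − Dn = 1166.88 − 531.14 ≈ 635.74 mm ≈ 0.636 m.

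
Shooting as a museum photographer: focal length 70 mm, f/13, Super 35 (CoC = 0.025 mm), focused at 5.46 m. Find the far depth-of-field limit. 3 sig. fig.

Hyperfocal distance H = f²/(N·c) + f = 70²/(13 × 0.025) + 70 = 4900/0.325 + 70 ≈ 15146.9 mm ≈ 15.15 m.
Far limit Df = s·(H − f)/(H − s) = 5460 × (15146.9 − 70) / (15146.9 − 5460) = 5460 × 15076.9 / 9686.9 ≈ 8498.1 mm ≈ 8.50 m.

8.50 m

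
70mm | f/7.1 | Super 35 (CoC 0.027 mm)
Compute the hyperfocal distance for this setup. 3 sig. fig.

25.6 m

Hyperfocal distance H = f²/(N·c) + f = 70²/(7.1 × 0.027) + 70 = 4900/0.1917 + 70 ≈ 25630.8 mm ≈ 25.6 m.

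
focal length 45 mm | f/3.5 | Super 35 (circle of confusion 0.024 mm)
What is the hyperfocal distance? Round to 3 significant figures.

24.2 m

Hyperfocal distance H = f²/(N·c) + f = 45²/(3.5 × 0.024) + 45 = 2025/0.084 + 45 ≈ 24152.1 mm ≈ 24.2 m.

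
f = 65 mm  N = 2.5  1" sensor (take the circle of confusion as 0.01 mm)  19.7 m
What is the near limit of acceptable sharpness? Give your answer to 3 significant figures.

17.6 m

Hyperfocal distance H = f²/(N·c) + f = 65²/(2.5 × 0.01) + 65 = 4225/0.025 + 65 ≈ 169065.0 mm ≈ 169.1 m.
Near limit Dn = s·(H − f)/(H + s − 2f) = 19700 × (169065.0 − 65) / (169065.0 + 19700 − 2 × 65) = 19700 × 169000.0 / 188635.0 ≈ 17649 mm ≈ 17.6 m.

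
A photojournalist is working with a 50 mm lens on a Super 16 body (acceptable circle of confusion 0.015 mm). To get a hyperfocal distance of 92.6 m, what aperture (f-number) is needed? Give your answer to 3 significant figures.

f/1.80

Rearrange H = f²/(N·c) + f for N: N = f² / ((H − f)·c).
N = 50² / ((92600 − 50) × 0.015) = 2500 / 1388 ≈ 1.80.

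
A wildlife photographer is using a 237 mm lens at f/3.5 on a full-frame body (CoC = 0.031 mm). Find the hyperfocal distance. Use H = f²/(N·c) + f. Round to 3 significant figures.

518 m

Hyperfocal distance H = f²/(N·c) + f = 237²/(3.5 × 0.031) + 237 = 56169/0.1085 + 237 ≈ 517923.6 mm ≈ 518 m.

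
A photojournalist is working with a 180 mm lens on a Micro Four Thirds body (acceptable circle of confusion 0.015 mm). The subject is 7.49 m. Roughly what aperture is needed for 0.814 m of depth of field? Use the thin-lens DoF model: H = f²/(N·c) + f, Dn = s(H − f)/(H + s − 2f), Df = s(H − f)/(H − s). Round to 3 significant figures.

Write h = H − f = f²/(N·c). The thin-lens limits are Dn = s·h/(h + (s−f)) and Df = s·h/(h − (s−f)), so DoF = Df − Dn = 2·s·(s−f)·h / (h² − (s−f)²).
That is a quadratic in h: DoF·h² − 2·s·(s−f)·h − DoF·(s−f)² = 0 ⇒ h = (s−f)·(s + √(s² + DoF²)) / DoF = 7310 × (7490 + √(7490² + 814²)) / 814 = 7310 × (7490 + 7534.10) / 814 ≈ 134922 mm.
Then N = f²/(c·h) = 180² / (0.015 × 134922) = 32400 / 2023.8 ≈ 16.

f/16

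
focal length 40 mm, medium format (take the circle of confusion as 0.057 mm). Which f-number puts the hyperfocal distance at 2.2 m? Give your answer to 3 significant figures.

Rearrange H = f²/(N·c) + f for N: N = f² / ((H − f)·c).
N = 40² / ((2200 − 40) × 0.057) = 1600 / 123.1 ≈ 13.

f/13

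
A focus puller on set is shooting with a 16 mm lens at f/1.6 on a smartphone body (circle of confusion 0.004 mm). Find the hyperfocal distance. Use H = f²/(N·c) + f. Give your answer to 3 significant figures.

Hyperfocal distance H = f²/(N·c) + f = 16²/(1.6 × 0.004) + 16 = 256/0.0064 + 16 ≈ 40016.0 mm ≈ 40.0 m.

40.0 m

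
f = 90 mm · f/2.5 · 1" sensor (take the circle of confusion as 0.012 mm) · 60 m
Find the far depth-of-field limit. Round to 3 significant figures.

Hyperfocal distance H = f²/(N·c) + f = 90²/(2.5 × 0.012) + 90 = 8100/0.03 + 90 ≈ 270090.0 mm ≈ 270.1 m.
Far limit Df = s·(H − f)/(H − s) = 60000 × (270090.0 − 90) / (270090.0 − 60000) = 60000 × 270000.0 / 210090.0 ≈ 77110 mm ≈ 77.1 m.

77.1 m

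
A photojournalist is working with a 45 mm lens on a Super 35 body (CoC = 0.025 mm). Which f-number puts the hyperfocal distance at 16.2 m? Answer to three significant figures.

Rearrange H = f²/(N·c) + f for N: N = f² / ((H − f)·c).
N = 45² / ((16200 − 45) × 0.025) = 2025 / 403.9 ≈ 5.01.

f/5.01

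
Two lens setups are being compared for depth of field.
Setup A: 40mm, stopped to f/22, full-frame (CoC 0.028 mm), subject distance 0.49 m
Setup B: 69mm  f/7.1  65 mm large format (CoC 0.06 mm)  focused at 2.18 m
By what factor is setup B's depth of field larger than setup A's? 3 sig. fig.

Setup A: H = 40²/(22×0.028) + 40 ≈ 2637.4 mm; DoF = Df − Dn = 592.68 − 417.64 ≈ 175.04 mm.
Setup B: H = 69²/(7.1×0.06) + 69 ≈ 11245.1 mm; DoF = Df − Dn = 2687.66 − 1833.65 ≈ 854.01 mm.
Ratio = 854.01 / 175.04 ≈ 4.88.

4.88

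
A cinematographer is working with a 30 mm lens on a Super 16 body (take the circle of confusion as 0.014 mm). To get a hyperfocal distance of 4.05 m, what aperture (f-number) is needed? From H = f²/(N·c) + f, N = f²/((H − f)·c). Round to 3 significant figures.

f/16

Rearrange H = f²/(N·c) + f for N: N = f² / ((H − f)·c).
N = 30² / ((4050 − 30) × 0.014) = 900 / 56.28 ≈ 16.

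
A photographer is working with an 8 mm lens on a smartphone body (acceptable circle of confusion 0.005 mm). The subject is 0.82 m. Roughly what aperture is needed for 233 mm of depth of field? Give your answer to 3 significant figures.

Write h = H − f = f²/(N·c). The thin-lens limits are Dn = s·h/(h + (s−f)) and Df = s·h/(h − (s−f)), so DoF = Df − Dn = 2·s·(s−f)·h / (h² − (s−f)²).
That is a quadratic in h: DoF·h² − 2·s·(s−f)·h − DoF·(s−f)² = 0 ⇒ h = (s−f)·(s + √(s² + DoF²)) / DoF = 812 × (820 + √(820² + 233²)) / 233 = 812 × (820 + 852.461) / 233 ≈ 5828.5 mm.
Then N = f²/(c·h) = 8² / (0.005 × 5828.5) = 64 / 29.142 ≈ 2.20.

f/2.20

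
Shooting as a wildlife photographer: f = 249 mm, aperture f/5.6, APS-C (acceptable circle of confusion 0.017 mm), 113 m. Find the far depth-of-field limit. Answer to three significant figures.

137 m

Hyperfocal distance H = f²/(N·c) + f = 249²/(5.6 × 0.017) + 249 = 62001/0.0952 + 249 ≈ 651520.0 mm ≈ 651.5 m.
Far limit Df = s·(H − f)/(H − s) = 113000 × (651520.0 − 249) / (651520.0 − 113000) = 113000 × 651271.0 / 538520.0 ≈ 136659 mm ≈ 137 m.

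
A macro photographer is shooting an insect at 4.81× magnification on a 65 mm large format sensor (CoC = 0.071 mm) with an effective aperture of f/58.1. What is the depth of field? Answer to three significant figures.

0.357 mm

At magnification m, DoF ≈ 2·N_eff·c/m² = 2 × 58.1 × 0.071 / 4.81² = 8.25 / 23.14 ≈ 0.357 mm.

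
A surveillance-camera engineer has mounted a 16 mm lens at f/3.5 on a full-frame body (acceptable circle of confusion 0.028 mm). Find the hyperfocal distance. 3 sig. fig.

Hyperfocal distance H = f²/(N·c) + f = 16²/(3.5 × 0.028) + 16 = 256/0.098 + 16 ≈ 2628.2 mm ≈ 2.63 m.

2.63 m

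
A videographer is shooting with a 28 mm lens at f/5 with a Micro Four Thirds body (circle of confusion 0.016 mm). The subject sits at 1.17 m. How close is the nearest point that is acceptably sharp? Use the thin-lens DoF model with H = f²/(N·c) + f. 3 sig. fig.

Hyperfocal distance H = f²/(N·c) + f = 28²/(5 × 0.016) + 28 = 784/0.08 + 28 ≈ 9828.0 mm ≈ 9.828 m.
Near limit Dn = s·(H − f)/(H + s − 2f) = 1170 × (9828.0 − 28) / (9828.0 + 1170 − 2 × 28) = 1170 × 9800.0 / 10942.0 ≈ 1047.9 mm ≈ 1.05 m.

1.05 m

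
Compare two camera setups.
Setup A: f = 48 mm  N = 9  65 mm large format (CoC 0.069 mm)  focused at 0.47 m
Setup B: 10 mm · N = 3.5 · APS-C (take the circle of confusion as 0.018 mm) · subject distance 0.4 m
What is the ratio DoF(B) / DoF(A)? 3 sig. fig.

Setup A: H = 48²/(9×0.069) + 48 ≈ 3758.1 mm; DoF = Df − Dn = 530.32 − 422.00 ≈ 108.32 mm.
Setup B: H = 10²/(3.5×0.018) + 10 ≈ 1597.3 mm; DoF = Df − Dn = 530.29 − 321.10 ≈ 209.19 mm.
Ratio = 209.19 / 108.32 ≈ 1.93.

1.93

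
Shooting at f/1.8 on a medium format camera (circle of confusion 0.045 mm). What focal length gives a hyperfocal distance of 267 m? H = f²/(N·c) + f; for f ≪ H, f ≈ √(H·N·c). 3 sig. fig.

147 mm

From H = f²/(N·c) + f, with f ≪ H: f ≈ √(H·N·c) = √(267000 × 1.8 × 0.045) = √21627 ≈ 147.1 mm.
The +f correction barely moves this — solving exactly, f² + N·c·f − N·c·H = 0 ⇒ f = (−N·c + √((N·c)² + 4·N·c·H))/2 = (−0.081 + √86508)/2 ≈ 147.02 mm, so f ≈ 147 mm.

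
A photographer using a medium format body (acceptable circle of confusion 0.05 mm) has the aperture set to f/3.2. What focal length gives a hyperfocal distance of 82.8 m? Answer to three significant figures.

From H = f²/(N·c) + f, with f ≪ H: f ≈ √(H·N·c) = √(82800 × 3.2 × 0.05) = √13248 ≈ 115.1 mm.
The +f correction barely moves this — solving exactly, f² + N·c·f − N·c·H = 0 ⇒ f = (−N·c + √((N·c)² + 4·N·c·H))/2 = (−0.16 + √52992)/2 ≈ 115.02 mm, so f ≈ 115 mm.

115 mm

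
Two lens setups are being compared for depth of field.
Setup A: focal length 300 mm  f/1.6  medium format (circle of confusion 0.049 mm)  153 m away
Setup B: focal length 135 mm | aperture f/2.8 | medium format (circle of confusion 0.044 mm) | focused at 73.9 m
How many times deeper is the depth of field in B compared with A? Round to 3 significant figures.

Setup A: H = 300²/(1.6×0.049) + 300 ≈ 1148259.2 mm; DoF = Df − Dn = 176474 − 135037 ≈ 41437 mm.
Setup B: H = 135²/(2.8×0.044) + 135 ≈ 148065.2 mm; DoF = Df − Dn = 147401 − 49311 ≈ 98090 mm.
Ratio = 98090 / 41437 ≈ 2.37.

2.37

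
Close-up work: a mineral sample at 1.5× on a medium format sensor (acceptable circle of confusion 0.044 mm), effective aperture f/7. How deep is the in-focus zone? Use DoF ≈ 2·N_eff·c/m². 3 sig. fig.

At magnification m, DoF ≈ 2·N_eff·c/m² = 2 × 7 × 0.044 / 1.5² = 0.616 / 2.25 ≈ 0.274 mm.

0.274 mm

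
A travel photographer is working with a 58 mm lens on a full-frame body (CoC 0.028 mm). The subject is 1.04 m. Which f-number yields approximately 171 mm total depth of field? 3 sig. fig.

f/9.99

Write h = H − f = f²/(N·c). The thin-lens limits are Dn = s·h/(h + (s−f)) and Df = s·h/(h − (s−f)), so DoF = Df − Dn = 2·s·(s−f)·h / (h² − (s−f)²).
That is a quadratic in h: DoF·h² − 2·s·(s−f)·h − DoF·(s−f)² = 0 ⇒ h = (s−f)·(s + √(s² + DoF²)) / DoF = 982 × (1040 + √(1040² + 171²)) / 171 = 982 × (1040 + 1053.96) / 171 ≈ 12025 mm.
Then N = f²/(c·h) = 58² / (0.028 × 12025) = 3364 / 336.70 ≈ 9.99.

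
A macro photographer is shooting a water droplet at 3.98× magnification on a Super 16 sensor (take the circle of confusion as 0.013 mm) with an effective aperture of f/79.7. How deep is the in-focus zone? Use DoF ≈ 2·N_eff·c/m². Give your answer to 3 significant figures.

At magnification m, DoF ≈ 2·N_eff·c/m² = 2 × 79.7 × 0.013 / 3.98² = 2.072 / 15.84 ≈ 0.131 mm.

0.131 mm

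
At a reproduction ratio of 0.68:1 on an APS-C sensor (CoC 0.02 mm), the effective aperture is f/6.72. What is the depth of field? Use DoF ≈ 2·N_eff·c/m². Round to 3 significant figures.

0.581 mm

At magnification m, DoF ≈ 2·N_eff·c/m² = 2 × 6.72 × 0.02 / 0.68² = 0.2688 / 0.4624 ≈ 0.581 mm.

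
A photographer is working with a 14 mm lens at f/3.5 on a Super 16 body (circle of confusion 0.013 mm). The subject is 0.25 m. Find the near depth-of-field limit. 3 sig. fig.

237 mm

Hyperfocal distance H = f²/(N·c) + f = 14²/(3.5 × 0.013) + 14 = 196/0.0455 + 14 ≈ 4321.7 mm ≈ 4.322 m.
Near limit Dn = s·(H − f)/(H + s − 2f) = 250 × (4321.7 − 14) / (4321.7 + 250 − 2 × 14) = 250 × 4307.7 / 4543.7 ≈ 237.01 mm.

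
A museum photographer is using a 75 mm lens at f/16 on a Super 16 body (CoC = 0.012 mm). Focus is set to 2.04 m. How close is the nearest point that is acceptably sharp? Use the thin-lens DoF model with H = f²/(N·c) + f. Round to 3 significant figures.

Hyperfocal distance H = f²/(N·c) + f = 75²/(16 × 0.012) + 75 = 5625/0.192 + 75 ≈ 29371.9 mm ≈ 29.37 m.
Near limit Dn = s·(H − f)/(H + s − 2f) = 2040 × (29371.9 − 75) / (29371.9 + 2040 − 2 × 75) = 2040 × 29296.9 / 31261.9 ≈ 1911.8 mm ≈ 1.91 m.

1.91 m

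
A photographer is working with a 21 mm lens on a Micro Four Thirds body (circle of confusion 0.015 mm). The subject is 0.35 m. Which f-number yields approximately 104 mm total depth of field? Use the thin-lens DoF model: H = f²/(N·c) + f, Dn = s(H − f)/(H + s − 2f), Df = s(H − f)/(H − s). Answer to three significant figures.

f/13

Write h = H − f = f²/(N·c). The thin-lens limits are Dn = s·h/(h + (s−f)) and Df = s·h/(h − (s−f)), so DoF = Df − Dn = 2·s·(s−f)·h / (h² − (s−f)²).
That is a quadratic in h: DoF·h² − 2·s·(s−f)·h − DoF·(s−f)² = 0 ⇒ h = (s−f)·(s + √(s² + DoF²)) / DoF = 329 × (350 + √(350² + 104²)) / 104 = 329 × (350 + 365.125) / 104 ≈ 2262.3 mm.
Then N = f²/(c·h) = 21² / (0.015 × 2262.3) = 441 / 33.934 ≈ 13.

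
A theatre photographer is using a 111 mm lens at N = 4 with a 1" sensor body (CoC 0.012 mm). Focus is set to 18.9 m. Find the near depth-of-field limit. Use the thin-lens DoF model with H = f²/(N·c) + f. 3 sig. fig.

17.6 m

Hyperfocal distance H = f²/(N·c) + f = 111²/(4 × 0.012) + 111 = 12321/0.048 + 111 ≈ 256798.5 mm ≈ 256.8 m.
Near limit Dn = s·(H − f)/(H + s − 2f) = 18900 × (256798.5 − 111) / (256798.5 + 18900 − 2 × 111) = 18900 × 256687.5 / 275476.5 ≈ 17611 mm ≈ 17.6 m.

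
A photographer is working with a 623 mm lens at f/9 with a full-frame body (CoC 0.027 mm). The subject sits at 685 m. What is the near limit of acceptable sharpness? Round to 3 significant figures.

480 m

Hyperfocal distance H = f²/(N·c) + f = 623²/(9 × 0.027) + 623 = 388129/0.243 + 623 ≈ 1597861.7 mm ≈ 1598 m.
Near limit Dn = s·(H − f)/(H + s − 2f) = 685000 × (1597861.7 − 623) / (1597861.7 + 685000 − 2 × 623) = 685000 × 1597238.7 / 2281615.7 ≈ 479532 mm ≈ 480 m.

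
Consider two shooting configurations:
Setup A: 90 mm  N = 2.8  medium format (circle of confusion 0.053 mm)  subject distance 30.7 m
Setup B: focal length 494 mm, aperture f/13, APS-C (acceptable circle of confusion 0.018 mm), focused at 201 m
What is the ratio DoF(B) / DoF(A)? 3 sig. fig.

1.60

Setup A: H = 90²/(2.8×0.053) + 90 ≈ 54672.2 mm; DoF = Df − Dn = 69901 − 19669 ≈ 50232 mm.
Setup B: H = 494²/(13×0.018) + 494 ≈ 1043382.9 mm; DoF = Df − Dn = 248843 − 168587 ≈ 80256 mm.
Ratio = 80256 / 50232 ≈ 1.60.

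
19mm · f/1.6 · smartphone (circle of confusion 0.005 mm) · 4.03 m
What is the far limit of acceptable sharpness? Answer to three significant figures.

4.42 m

Hyperfocal distance H = f²/(N·c) + f = 19²/(1.6 × 0.005) + 19 = 361/0.008 + 19 ≈ 45144.0 mm ≈ 45.14 m.
Far limit Df = s·(H − f)/(H − s) = 4030 × (45144.0 − 19) / (45144.0 − 4030) = 4030 × 45125.0 / 41114.0 ≈ 4423.2 mm ≈ 4.42 m.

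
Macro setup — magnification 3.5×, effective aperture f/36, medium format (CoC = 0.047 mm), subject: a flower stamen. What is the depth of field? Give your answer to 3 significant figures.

0.276 mm

At magnification m, DoF ≈ 2·N_eff·c/m² = 2 × 36 × 0.047 / 3.5² = 3.384 / 12.25 ≈ 0.276 mm.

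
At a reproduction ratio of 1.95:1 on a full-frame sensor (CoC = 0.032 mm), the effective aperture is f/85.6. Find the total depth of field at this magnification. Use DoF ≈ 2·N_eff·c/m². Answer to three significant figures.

1.44 mm

At magnification m, DoF ≈ 2·N_eff·c/m² = 2 × 85.6 × 0.032 / 1.95² = 5.478 / 3.802 ≈ 1.44 mm.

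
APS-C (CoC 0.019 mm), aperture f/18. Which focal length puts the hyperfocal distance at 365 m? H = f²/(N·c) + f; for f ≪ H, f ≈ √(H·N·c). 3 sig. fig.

353 mm

From H = f²/(N·c) + f, with f ≪ H: f ≈ √(H·N·c) = √(365000 × 18 × 0.019) = √124830 ≈ 353.3 mm.
The +f correction barely moves this — solving exactly, f² + N·c·f − N·c·H = 0 ⇒ f = (−N·c + √((N·c)² + 4·N·c·H))/2 = (−0.342 + √499320)/2 ≈ 353.14 mm, so f ≈ 353 mm.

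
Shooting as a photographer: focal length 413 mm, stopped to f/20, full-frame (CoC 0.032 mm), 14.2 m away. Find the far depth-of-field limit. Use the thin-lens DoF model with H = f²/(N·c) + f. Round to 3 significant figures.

Hyperfocal distance H = f²/(N·c) + f = 413²/(20 × 0.032) + 413 = 170569/0.64 + 413 ≈ 266927.1 mm ≈ 266.9 m.
Far limit Df = s·(H − f)/(H − s) = 14200 × (266927.1 − 413) / (266927.1 − 14200) = 14200 × 266514.1 / 252727.1 ≈ 14975 mm ≈ 15.0 m.

15.0 m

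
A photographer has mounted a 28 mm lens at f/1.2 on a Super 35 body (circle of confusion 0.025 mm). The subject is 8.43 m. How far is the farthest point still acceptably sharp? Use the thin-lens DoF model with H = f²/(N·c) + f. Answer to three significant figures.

Hyperfocal distance H = f²/(N·c) + f = 28²/(1.2 × 0.025) + 28 = 784/0.03 + 28 ≈ 26161.3 mm ≈ 26.16 m.
Far limit Df = s·(H − f)/(H − s) = 8430 × (26161.3 − 28) / (26161.3 − 8430) = 8430 × 26133.3 / 17731.3 ≈ 12425 mm ≈ 12.4 m.

12.4 m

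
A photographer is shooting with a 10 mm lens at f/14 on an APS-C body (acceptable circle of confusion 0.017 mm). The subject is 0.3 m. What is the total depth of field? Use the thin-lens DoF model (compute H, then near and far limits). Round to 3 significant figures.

Hyperfocal distance H = f²/(N·c) + f = 10²/(14 × 0.017) + 10 = 100/0.238 + 10 ≈ 430.2 mm ≈ 0.430 m.
Near limit Dn = s·(H − f)/(H + s − 2f) = 300 × (430.2 − 10) / (430.2 + 300 − 2 × 10) = 300 × 420.2 / 710.2 ≈ 177.49 mm.
Far limit Df = s·(H − f)/(H − s) = 300 × (430.2 − 10) / (430.2 − 300) = 300 × 420.2 / 130.2 ≈ 968.37 mm.
Depth of field = Df − Dn = 968.37 − 177.49 ≈ 790.88 mm ≈ 0.791 m.

0.791 m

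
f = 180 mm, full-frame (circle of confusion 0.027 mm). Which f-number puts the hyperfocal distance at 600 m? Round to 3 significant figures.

Rearrange H = f²/(N·c) + f for N: N = f² / ((H − f)·c).
N = 180² / ((600000 − 180) × 0.027) = 32400 / 16195 ≈ 2.00.

f/2.00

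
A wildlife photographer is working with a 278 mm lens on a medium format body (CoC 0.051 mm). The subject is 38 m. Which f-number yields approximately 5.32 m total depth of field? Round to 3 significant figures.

f/2.80

Write h = H − f = f²/(N·c). The thin-lens limits are Dn = s·h/(h + (s−f)) and Df = s·h/(h − (s−f)), so DoF = Df − Dn = 2·s·(s−f)·h / (h² − (s−f)²).
That is a quadratic in h: DoF·h² − 2·s·(s−f)·h − DoF·(s−f)² = 0 ⇒ h = (s−f)·(s + √(s² + DoF²)) / DoF = 37722 × (38000 + √(38000² + 5320²)) / 5320 = 37722 × (38000 + 38370.6) / 5320 ≈ 541513 mm.
Then N = f²/(c·h) = 278² / (0.051 × 541513) = 77284 / 27617 ≈ 2.80.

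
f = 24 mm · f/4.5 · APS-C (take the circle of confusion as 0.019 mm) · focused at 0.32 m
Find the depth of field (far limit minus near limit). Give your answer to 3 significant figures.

28.2 mm

Hyperfocal distance H = f²/(N·c) + f = 24²/(4.5 × 0.019) + 24 = 576/0.0855 + 24 ≈ 6760.8 mm ≈ 6.761 m.
Near limit Dn = s·(H − f)/(H + s − 2f) = 320 × (6760.8 − 24) / (6760.8 + 320 − 2 × 24) = 320 × 6736.8 / 7032.8 ≈ 306.532 mm.
Far limit Df = s·(H − f)/(H − s) = 320 × (6760.8 − 24) / (6760.8 − 320) = 320 × 6736.8 / 6440.8 ≈ 334.706 mm.
Depth of field = Df − Dn = 334.706 − 306.532 ≈ 28.174 mm.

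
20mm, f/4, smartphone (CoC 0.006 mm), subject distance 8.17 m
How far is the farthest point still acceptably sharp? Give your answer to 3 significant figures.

16.0 m

Hyperfocal distance H = f²/(N·c) + f = 20²/(4 × 0.006) + 20 = 400/0.024 + 20 ≈ 16686.7 mm ≈ 16.69 m.
Far limit Df = s·(H − f)/(H − s) = 8170 × (16686.7 − 20) / (16686.7 − 8170) = 8170 × 16666.7 / 8516.7 ≈ 15988 mm ≈ 16.0 m.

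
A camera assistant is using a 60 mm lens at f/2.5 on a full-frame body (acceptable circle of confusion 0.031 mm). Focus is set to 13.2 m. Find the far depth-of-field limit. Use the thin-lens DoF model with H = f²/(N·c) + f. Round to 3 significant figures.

18.4 m

Hyperfocal distance H = f²/(N·c) + f = 60²/(2.5 × 0.031) + 60 = 3600/0.0775 + 60 ≈ 46511.6 mm ≈ 46.51 m.
Far limit Df = s·(H − f)/(H − s) = 13200 × (46511.6 − 60) / (46511.6 − 13200) = 13200 × 46451.6 / 33311.6 ≈ 18407 mm ≈ 18.4 m.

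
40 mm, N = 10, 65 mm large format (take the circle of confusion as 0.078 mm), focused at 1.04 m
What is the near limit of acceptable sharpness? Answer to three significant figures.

Hyperfocal distance H = f²/(N·c) + f = 40²/(10 × 0.078) + 40 = 1600/0.78 + 40 ≈ 2091.3 mm ≈ 2.091 m.
Near limit Dn = s·(H − f)/(H + s − 2f) = 1040 × (2091.3 − 40) / (2091.3 + 1040 − 2 × 40) = 1040 × 2051.3 / 3051.3 ≈ 699.16 mm ≈ 0.699 m.

0.699 m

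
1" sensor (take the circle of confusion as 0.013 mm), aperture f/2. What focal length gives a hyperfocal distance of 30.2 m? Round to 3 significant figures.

From H = f²/(N·c) + f, with f ≪ H: f ≈ √(H·N·c) = √(30200 × 2 × 0.013) = √785.20 ≈ 28.02 mm.
The +f correction barely moves this — solving exactly, f² + N·c·f − N·c·H = 0 ⇒ f = (−N·c + √((N·c)² + 4·N·c·H))/2 = (−0.026 + √3140.8)/2 ≈ 28.008 mm, so f ≈ 28.0 mm.

28.0 mm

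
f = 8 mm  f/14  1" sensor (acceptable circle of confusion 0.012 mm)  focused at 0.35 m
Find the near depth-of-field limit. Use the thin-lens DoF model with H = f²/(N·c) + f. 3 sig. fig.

Hyperfocal distance H = f²/(N·c) + f = 8²/(14 × 0.012) + 8 = 64/0.168 + 8 ≈ 389.0 mm ≈ 0.389 m.
Near limit Dn = s·(H − f)/(H + s − 2f) = 350 × (389.0 − 8) / (389.0 + 350 − 2 × 8) = 350 × 381.0 / 723.0 ≈ 184.43 mm.

184 mm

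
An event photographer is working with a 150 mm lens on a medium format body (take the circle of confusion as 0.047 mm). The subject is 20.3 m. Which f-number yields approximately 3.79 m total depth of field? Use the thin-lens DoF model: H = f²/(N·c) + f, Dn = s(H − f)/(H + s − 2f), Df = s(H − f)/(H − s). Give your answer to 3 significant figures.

Write h = H − f = f²/(N·c). The thin-lens limits are Dn = s·h/(h + (s−f)) and Df = s·h/(h − (s−f)), so DoF = Df − Dn = 2·s·(s−f)·h / (h² − (s−f)²).
That is a quadratic in h: DoF·h² − 2·s·(s−f)·h − DoF·(s−f)² = 0 ⇒ h = (s−f)·(s + √(s² + DoF²)) / DoF = 20150 × (20300 + √(20300² + 3790²)) / 3790 = 20150 × (20300 + 20650.8) / 3790 ≈ 217720 mm.
Then N = f²/(c·h) = 150² / (0.047 × 217720) = 22500 / 10233 ≈ 2.20.

f/2.20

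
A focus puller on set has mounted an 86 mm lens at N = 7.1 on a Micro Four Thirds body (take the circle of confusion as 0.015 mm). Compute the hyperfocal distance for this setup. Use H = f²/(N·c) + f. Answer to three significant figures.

69.5 m

Hyperfocal distance H = f²/(N·c) + f = 86²/(7.1 × 0.015) + 86 = 7396/0.1065 + 86 ≈ 69532.0 mm ≈ 69.5 m.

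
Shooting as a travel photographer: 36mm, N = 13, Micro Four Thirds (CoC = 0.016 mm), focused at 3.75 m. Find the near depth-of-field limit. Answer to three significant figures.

2.35 m

Hyperfocal distance H = f²/(N·c) + f = 36²/(13 × 0.016) + 36 = 1296/0.208 + 36 ≈ 6266.8 mm ≈ 6.267 m.
Near limit Dn = s·(H − f)/(H + s − 2f) = 3750 × (6266.8 − 36) / (6266.8 + 3750 − 2 × 36) = 3750 × 6230.8 / 9944.8 ≈ 2349.5 mm ≈ 2.35 m.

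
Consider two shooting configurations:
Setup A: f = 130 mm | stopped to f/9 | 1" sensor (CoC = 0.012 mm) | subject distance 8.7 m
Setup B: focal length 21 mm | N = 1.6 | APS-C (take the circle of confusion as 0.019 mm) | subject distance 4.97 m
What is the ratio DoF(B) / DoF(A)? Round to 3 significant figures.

Setup A: H = 130²/(9×0.012) + 130 ≈ 156611.5 mm; DoF = Df − Dn = 9204.08 − 8248.27 ≈ 955.81 mm.
Setup B: H = 21²/(1.6×0.019) + 21 ≈ 14527.6 mm; DoF = Df − Dn = 7543.5 − 3705.8 ≈ 3837.7 mm.
Ratio = 3837.7 / 955.81 ≈ 4.02.

4.02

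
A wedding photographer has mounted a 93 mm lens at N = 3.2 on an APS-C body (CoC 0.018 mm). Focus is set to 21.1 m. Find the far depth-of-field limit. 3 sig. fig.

Hyperfocal distance H = f²/(N·c) + f = 93²/(3.2 × 0.018) + 93 = 8649/0.0576 + 93 ≈ 150249.2 mm ≈ 150.2 m.
Far limit Df = s·(H − f)/(H − s) = 21100 × (150249.2 − 93) / (150249.2 − 21100) = 21100 × 150156.2 / 129149.2 ≈ 24532 mm ≈ 24.5 m.

24.5 m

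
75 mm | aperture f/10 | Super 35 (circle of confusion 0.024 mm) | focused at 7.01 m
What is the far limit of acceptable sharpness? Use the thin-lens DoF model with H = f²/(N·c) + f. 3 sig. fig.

Hyperfocal distance H = f²/(N·c) + f = 75²/(10 × 0.024) + 75 = 5625/0.24 + 75 ≈ 23512.5 mm ≈ 23.51 m.
Far limit Df = s·(H − f)/(H − s) = 7010 × (23512.5 − 75) / (23512.5 − 7010) = 7010 × 23437.5 / 16502.5 ≈ 9955.9 mm ≈ 9.96 m.

9.96 m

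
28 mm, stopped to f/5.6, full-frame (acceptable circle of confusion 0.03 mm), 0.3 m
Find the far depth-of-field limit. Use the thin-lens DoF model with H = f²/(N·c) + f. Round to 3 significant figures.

319 mm

Hyperfocal distance H = f²/(N·c) + f = 28²/(5.6 × 0.03) + 28 = 784/0.168 + 28 ≈ 4694.7 mm ≈ 4.695 m.
Far limit Df = s·(H − f)/(H − s) = 300 × (4694.7 − 28) / (4694.7 − 300) = 300 × 4666.7 / 4394.7 ≈ 318.57 mm.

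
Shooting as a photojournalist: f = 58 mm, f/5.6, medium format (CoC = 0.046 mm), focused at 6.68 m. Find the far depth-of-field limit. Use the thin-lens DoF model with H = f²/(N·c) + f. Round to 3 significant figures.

13.6 m

Hyperfocal distance H = f²/(N·c) + f = 58²/(5.6 × 0.046) + 58 = 3364/0.2576 + 58 ≈ 13117.0 mm ≈ 13.12 m.
Far limit Df = s·(H − f)/(H − s) = 6680 × (13117.0 − 58) / (13117.0 − 6680) = 6680 × 13059.0 / 6437.0 ≈ 13552 mm ≈ 13.6 m.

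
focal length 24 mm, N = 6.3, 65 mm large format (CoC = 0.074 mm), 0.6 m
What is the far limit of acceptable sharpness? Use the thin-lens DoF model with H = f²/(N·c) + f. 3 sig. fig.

1.12 m

Hyperfocal distance H = f²/(N·c) + f = 24²/(6.3 × 0.074) + 24 = 576/0.4662 + 24 ≈ 1259.5 mm ≈ 1.260 m.
Far limit Df = s·(H − f)/(H − s) = 600 × (1259.5 − 24) / (1259.5 − 600) = 600 × 1235.5 / 659.5 ≈ 1124.0 mm ≈ 1.12 m.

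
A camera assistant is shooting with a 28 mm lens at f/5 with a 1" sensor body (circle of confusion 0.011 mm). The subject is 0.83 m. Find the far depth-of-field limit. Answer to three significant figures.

Hyperfocal distance H = f²/(N·c) + f = 28²/(5 × 0.011) + 28 = 784/0.055 + 28 ≈ 14282.5 mm ≈ 14.28 m.
Far limit Df = s·(H − f)/(H − s) = 830 × (14282.5 − 28) / (14282.5 − 830) = 830 × 14254.5 / 13452.5 ≈ 879.48 mm ≈ 0.879 m.

0.879 m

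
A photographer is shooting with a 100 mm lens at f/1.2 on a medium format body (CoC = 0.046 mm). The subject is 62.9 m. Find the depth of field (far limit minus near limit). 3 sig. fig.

49.6 m

Hyperfocal distance H = f²/(N·c) + f = 100²/(1.2 × 0.046) + 100 = 10000/0.0552 + 100 ≈ 181259.4 mm ≈ 181.3 m.
Near limit Dn = s·(H − f)/(H + s − 2f) = 62900 × (181259.4 − 100) / (181259.4 + 62900 − 2 × 100) = 62900 × 181159.4 / 243959.4 ≈ 46708 mm.
Far limit Df = s·(H − f)/(H − s) = 62900 × (181259.4 − 100) / (181259.4 − 62900) = 62900 × 181159.4 / 118359.4 ≈ 96274 mm.
Depth of field = Df − Dn = 96274 − 46708 ≈ 49566 mm ≈ 49.6 m.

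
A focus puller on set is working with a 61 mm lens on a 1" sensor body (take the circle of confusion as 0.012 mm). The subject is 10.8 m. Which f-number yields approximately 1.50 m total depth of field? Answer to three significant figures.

f/2.00

Write h = H − f = f²/(N·c). The thin-lens limits are Dn = s·h/(h + (s−f)) and Df = s·h/(h − (s−f)), so DoF = Df − Dn = 2·s·(s−f)·h / (h² − (s−f)²).
That is a quadratic in h: DoF·h² − 2·s·(s−f)·h − DoF·(s−f)² = 0 ⇒ h = (s−f)·(s + √(s² + DoF²)) / DoF = 10739 × (10800 + √(10800² + 1500²)) / 1500 = 10739 × (10800 + 10903.7) / 1500 ≈ 155384 mm.
Then N = f²/(c·h) = 61² / (0.012 × 155384) = 3721 / 1864.6 ≈ 2.00.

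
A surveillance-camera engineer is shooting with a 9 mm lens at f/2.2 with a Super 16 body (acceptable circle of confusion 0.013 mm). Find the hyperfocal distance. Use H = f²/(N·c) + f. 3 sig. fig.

2.84 m

Hyperfocal distance H = f²/(N·c) + f = 9²/(2.2 × 0.013) + 9 = 81/0.0286 + 9 ≈ 2841.2 mm ≈ 2.84 m.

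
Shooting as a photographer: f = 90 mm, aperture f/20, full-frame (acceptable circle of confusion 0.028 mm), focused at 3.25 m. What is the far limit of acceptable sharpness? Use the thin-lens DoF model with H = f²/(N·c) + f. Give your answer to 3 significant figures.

4.16 m

Hyperfocal distance H = f²/(N·c) + f = 90²/(20 × 0.028) + 90 = 8100/0.56 + 90 ≈ 14554.3 mm ≈ 14.55 m.
Far limit Df = s·(H − f)/(H − s) = 3250 × (14554.3 − 90) / (14554.3 − 3250) = 3250 × 14464.3 / 11304.3 ≈ 4158.5 mm ≈ 4.16 m.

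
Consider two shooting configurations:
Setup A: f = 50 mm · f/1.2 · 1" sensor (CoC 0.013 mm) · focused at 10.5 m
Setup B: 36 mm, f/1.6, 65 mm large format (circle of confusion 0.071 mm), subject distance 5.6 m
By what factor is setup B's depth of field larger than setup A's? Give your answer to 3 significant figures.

5.21

Setup A: H = 50²/(1.2×0.013) + 50 ≈ 160306.4 mm; DoF = Df − Dn = 11232.4 − 9857.2 ≈ 1375.2 mm.
Setup B: H = 36²/(1.6×0.071) + 36 ≈ 11444.5 mm; DoF = Df − Dn = 10931.3 − 3764.2 ≈ 7167.1 mm.
Ratio = 7167.1 / 1375.2 ≈ 5.21.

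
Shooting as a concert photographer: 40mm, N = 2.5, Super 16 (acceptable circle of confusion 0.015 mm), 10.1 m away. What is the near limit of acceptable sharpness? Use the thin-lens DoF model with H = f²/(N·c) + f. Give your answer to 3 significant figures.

Hyperfocal distance H = f²/(N·c) + f = 40²/(2.5 × 0.015) + 40 = 1600/0.0375 + 40 ≈ 42706.7 mm ≈ 42.71 m.
Near limit Dn = s·(H − f)/(H + s − 2f) = 10100 × (42706.7 − 40) / (42706.7 + 10100 − 2 × 40) = 10100 × 42666.7 / 52726.7 ≈ 8173.0 mm ≈ 8.17 m.

8.17 m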